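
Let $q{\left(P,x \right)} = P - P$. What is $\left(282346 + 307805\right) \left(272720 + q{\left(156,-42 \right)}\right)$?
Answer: $160945980720$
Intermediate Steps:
$q{\left(P,x \right)} = 0$
$\left(282346 + 307805\right) \left(272720 + q{\left(156,-42 \right)}\right) = \left(282346 + 307805\right) \left(272720 + 0\right) = 590151 \cdot 272720 = 160945980720$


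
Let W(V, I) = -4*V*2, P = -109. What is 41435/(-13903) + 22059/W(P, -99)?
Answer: 270554957/12123416 ≈ 22.317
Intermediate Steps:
W(V, I) = -8*V
41435/(-13903) + 22059/W(P, -99) = 41435/(-13903) + 22059/((-8*(-109))) = 41435*(-1/13903) + 22059/872 = -41435/13903 + 22059*(1/872) = -41435/13903 + 22059/872 = 270554957/12123416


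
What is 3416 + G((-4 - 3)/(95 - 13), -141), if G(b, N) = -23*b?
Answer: 280273/82 ≈ 3418.0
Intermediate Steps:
3416 + G((-4 - 3)/(95 - 13), -141) = 3416 - 23*(-4 - 3)/(95 - 13) = 3416 - (-161)/82 = 3416 - 23*(-7/82) = 3416 + 161/82 = 280273/82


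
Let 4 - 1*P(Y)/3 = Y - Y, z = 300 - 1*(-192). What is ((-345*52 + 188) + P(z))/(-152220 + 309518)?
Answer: -8870/78649 ≈ -0.11278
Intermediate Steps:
z = 492 (z = 300 + 192 = 492)
P(Y) = 12 (P(Y) = 12 - 3*(Y - Y) = 12 - 3*0 = 12 + 0 = 12)
((-345*52 + 188) + P(z))/(-152220 + 309518) = ((-345*52 + 188) + 12)/(-152220 + 309518) = ((-17940 + 188) + 12)/157298 = (-17752 + 12)*(1/157298) = -17740*1/157298 = -8870/78649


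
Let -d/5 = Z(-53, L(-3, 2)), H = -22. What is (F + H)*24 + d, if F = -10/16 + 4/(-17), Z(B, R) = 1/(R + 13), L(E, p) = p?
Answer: -27998/51 ≈ -548.98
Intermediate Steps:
Z(B, R) = 1/(13 + R)
d = -1/3 (d = -5/(13 + 2) = -5/15 = -5*1/15 = -1/3 ≈ -0.33333)
F = -117/136 (F = -10*1/16 + 4*(-1/17) = -5/8 - 4/17 = -117/136 ≈ -0.86029)
(F + H)*24 + d = (-117/136 - 22)*24 - 1/3 = -3109/136*24 - 1/3 = -9327/17 - 1/3 = -27998/51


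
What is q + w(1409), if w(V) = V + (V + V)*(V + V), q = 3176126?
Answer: 11118659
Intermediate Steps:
w(V) = V + 4*V² (w(V) = V + (2*V)*(2*V) = V + 4*V²)
q + w(1409) = 3176126 + 1409*(1 + 4*1409) = 3176126 + 1409*(1 + 5636) = 3176126 + 1409*5637 = 3176126 + 7942533 = 11118659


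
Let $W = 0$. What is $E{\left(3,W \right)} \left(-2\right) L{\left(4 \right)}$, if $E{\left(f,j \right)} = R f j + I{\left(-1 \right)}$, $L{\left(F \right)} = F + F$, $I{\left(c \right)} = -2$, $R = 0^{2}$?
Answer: $32$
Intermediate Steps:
$R = 0$
$L{\left(F \right)} = 2 F$
$E{\left(f,j \right)} = -2$ ($E{\left(f,j \right)} = 0 f j - 2 = 0 j - 2 = 0 - 2 = -2$)
$E{\left(3,W \right)} \left(-2\right) L{\left(4 \right)} = \left(-2\right) \left(-2\right) 2 \cdot 4 = 4 \cdot 8 = 32$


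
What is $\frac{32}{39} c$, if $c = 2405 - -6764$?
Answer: $\frac{293408}{39} \approx 7523.3$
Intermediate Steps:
$c = 9169$ ($c = 2405 + 6764 = 9169$)
$\frac{32}{39} c = \frac{32}{39} \cdot 9169 = \frac{293408}{39}$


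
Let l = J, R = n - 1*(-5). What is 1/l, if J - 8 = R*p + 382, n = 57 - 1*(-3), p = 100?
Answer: 1/6890 ≈ 0.00014514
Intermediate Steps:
n = 60 (n = 57 + 3 = 60)
R = 65 (R = 60 - 1*(-5) = 60 + 5 = 65)
J = 6890 (J = 8 + (65*100 + 382) = 8 + (6500 + 382) = 8 + 6882 = 6890)
l = 6890
1/l = 1/6890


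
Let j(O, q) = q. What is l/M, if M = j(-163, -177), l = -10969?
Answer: 10969/177 ≈ 61.972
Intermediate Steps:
M = -177
l/M = -10969/(-177) = -10969*(-1/177) = 10969/177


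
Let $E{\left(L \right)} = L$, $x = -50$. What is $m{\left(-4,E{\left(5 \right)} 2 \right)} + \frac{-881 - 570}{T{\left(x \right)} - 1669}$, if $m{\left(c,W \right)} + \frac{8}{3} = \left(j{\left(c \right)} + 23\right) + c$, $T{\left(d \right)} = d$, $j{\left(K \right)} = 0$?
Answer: $\frac{29528}{1719} \approx 17.177$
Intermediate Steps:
$m{\left(c,W \right)} = \frac{61}{3} + c$ ($m{\left(c,W \right)} = - \frac{8}{3} + \left(\left(0 + 23\right) + c\right) = - \frac{8}{3} + \left(23 + c\right) = \frac{61}{3} + c$)
$m{\left(-4,E{\left(5 \right)} 2 \right)} + \frac{-881 - 570}{T{\left(x \right)} - 1669} = \left(\frac{61}{3} - 4\right) + \frac{-881 - 570}{-50 - 1669} = \frac{49}{3} - \frac{1451}{-1719} = \frac{49}{3} - - \frac{1451}{1719} = \frac{49}{3} + \frac{1451}{1719} = \frac{29528}{1719}$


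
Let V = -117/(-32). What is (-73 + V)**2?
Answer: 4923961/1024 ≈ 4808.6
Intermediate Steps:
V = 117/32 (V = -117*(-1/32) = 117/32 ≈ 3.6563)
(-73 + V)**2 = (-73 + 117/32)**2 = (-2219/32)**2 = 4923961/1024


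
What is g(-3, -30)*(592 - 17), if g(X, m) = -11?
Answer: -6325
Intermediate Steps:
g(-3, -30)*(592 - 17) = -11*(592 - 17) = -11*575 = -6325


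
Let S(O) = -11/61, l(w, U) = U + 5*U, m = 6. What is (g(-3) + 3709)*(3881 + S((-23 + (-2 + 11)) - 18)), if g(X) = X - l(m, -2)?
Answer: 880162140/61 ≈ 1.4429e+7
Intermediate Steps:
l(w, U) = 6*U
g(X) = 12 + X (g(X) = X - 6*(-2) = X - 1*(-12) = X + 12 = 12 + X)
S(O) = -11/61 (S(O) = -11*1/61 = -11/61)
(g(-3) + 3709)*(3881 + S((-23 + (-2 + 11)) - 18)) = ((12 - 3) + 3709)*(3881 - 11/61) = (9 + 3709)*(236730/61) = 3718*(236730/61) = 880162140/61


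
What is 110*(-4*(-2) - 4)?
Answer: 440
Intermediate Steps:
110*(-4*(-2) - 4) = 110*(8 - 4) = 110*4 = 440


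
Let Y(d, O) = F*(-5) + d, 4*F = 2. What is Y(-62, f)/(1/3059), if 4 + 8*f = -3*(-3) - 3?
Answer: -394611/2 ≈ -1.9731e+5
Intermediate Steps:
F = ½ (F = (¼)*2 = ½ ≈ 0.50000)
f = ¼ (f = -½ + (-3*(-3) - 3)/8 = -½ + (9 - 3)/8 = -½ + (⅛)*6 = -½ + ¾ = ¼ ≈ 0.25000)
Y(d, O) = -5/2 + d (Y(d, O) = (½)*(-5) + d = -5/2 + d)
Y(-62, f)/(1/3059) = (-5/2 - 62)/(1/3059) = -129/(2*1/3059) = -129/2*3059 = -394611/2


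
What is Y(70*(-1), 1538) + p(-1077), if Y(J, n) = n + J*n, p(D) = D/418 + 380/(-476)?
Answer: -5278888397/49742 ≈ -1.0613e+5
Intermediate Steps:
p(D) = -95/119 + D/418 (p(D) = D*(1/418) + 380*(-1/476) = D/418 - 95/119 = -95/119 + D/418)
Y(70*(-1), 1538) + p(-1077) = 1538*(1 + 70*(-1)) + (-95/119 + (1/418)*(-1077)) = 1538*(1 - 70) + (-95/119 - 1077/418) = 1538*(-69) - 167873/49742 = -106122 - 167873/49742 = -5278888397/49742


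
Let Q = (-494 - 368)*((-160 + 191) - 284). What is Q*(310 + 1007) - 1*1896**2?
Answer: 283624446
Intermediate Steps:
Q = 218086 (Q = -862*(31 - 284) = -862*(-253) = 218086)
Q*(310 + 1007) - 1*1896**2 = 218086*(310 + 1007) - 1*1896**2 = 218086*1317 - 1*3594816 = 287219262 - 3594816 = 283624446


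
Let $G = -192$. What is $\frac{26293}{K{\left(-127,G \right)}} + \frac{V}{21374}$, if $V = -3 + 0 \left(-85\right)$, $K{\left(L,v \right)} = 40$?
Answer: $\frac{280993231}{427480} \approx 657.33$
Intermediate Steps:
$V = -3$ ($V = -3 + 0 = -3$)
$\frac{26293}{K{\left(-127,G \right)}} + \frac{V}{21374} = \frac{26293}{40} - \frac{3}{21374} = \frac{280993231}{427480}$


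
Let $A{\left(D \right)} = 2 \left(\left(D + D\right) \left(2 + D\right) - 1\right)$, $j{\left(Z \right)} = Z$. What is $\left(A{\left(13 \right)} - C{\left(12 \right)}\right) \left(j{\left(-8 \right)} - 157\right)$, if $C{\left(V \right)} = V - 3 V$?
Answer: $-132330$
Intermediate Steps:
$C{\left(V \right)} = - 2 V$
$A{\left(D \right)} = -2 + 4 D \left(2 + D\right)$ ($A{\left(D \right)} = 2 \left(2 D \left(2 + D\right) - 1\right) = 2 \left(-1 + 2 D \left(2 + D\right)\right) = -2 + 4 D \left(2 + D\right)$)
$\left(A{\left(13 \right)} - C{\left(12 \right)}\right) \left(j{\left(-8 \right)} - 157\right) = \left(\left(-2 + 4 \cdot 13^{2} + 8 \cdot 13\right) - \left(-2\right) 12\right) \left(-8 - 157\right) = \left(\left(-2 + 4 \cdot 169 + 104\right) - -24\right) \left(-8 - 157\right) = \left(\left(-2 + 676 + 104\right) + 24\right) \left(-165\right) = \left(778 + 24\right) \left(-165\right) = 802 \left(-165\right) = -132330$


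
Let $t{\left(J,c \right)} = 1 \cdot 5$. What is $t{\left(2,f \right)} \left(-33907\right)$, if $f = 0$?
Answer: $-169535$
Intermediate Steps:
$t{\left(J,c \right)} = 5$
$t{\left(2,f \right)} \left(-33907\right) = 5 \left(-33907\right) = -169535$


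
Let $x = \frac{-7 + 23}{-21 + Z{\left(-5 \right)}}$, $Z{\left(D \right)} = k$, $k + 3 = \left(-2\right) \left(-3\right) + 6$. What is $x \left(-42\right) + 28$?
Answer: $84$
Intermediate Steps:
$k = 9$ ($k = -3 + \left(\left(-2\right) \left(-3\right) + 6\right) = -3 + \left(6 + 6\right) = -3 + 12 = 9$)
$Z{\left(D \right)} = 9$
$x = - \frac{4}{3}$ ($x = \frac{-7 + 23}{-21 + 9} = \frac{16}{-12} = 16 \left(- \frac{1}{12}\right) = - \frac{4}{3} \approx -1.3333$)
$x \left(-42\right) + 28 = \left(- \frac{4}{3}\right) \left(-42\right) + 28 = 56 + 28 = 84$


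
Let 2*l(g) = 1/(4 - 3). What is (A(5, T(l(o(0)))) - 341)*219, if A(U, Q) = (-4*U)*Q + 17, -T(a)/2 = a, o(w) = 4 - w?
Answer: -66576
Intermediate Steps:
l(g) = ½ (l(g) = 1/(2*(4 - 3)) = (½)/1 = (½)*1 = ½)
T(a) = -2*a
A(U, Q) = 17 - 4*Q*U (A(U, Q) = -4*Q*U + 17 = 17 - 4*Q*U)
(A(5, T(l(o(0)))) - 341)*219 = ((17 - 4*(-2*½)*5) - 341)*219 = ((17 - 4*(-1)*5) - 341)*219 = ((17 + 20) - 341)*219 = (37 - 341)*219 = -304*219 = -66576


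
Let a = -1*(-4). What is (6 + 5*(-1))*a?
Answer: 4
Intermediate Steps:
a = 4
(6 + 5*(-1))*a = (6 + 5*(-1))*4 = (6 - 5)*4 = 1*4 = 4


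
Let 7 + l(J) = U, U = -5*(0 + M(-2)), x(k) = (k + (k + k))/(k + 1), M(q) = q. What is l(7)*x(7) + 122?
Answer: 1039/8 ≈ 129.88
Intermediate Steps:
x(k) = 3*k/(1 + k) (x(k) = (k + 2*k)/(1 + k) = (3*k)/(1 + k) = 3*k/(1 + k))
U = 10 (U = -5*(0 - 2) = -5*(-2) = 10)
l(J) = 3 (l(J) = -7 + 10 = 3)
l(7)*x(7) + 122 = 3*(3*7/(1 + 7)) + 122 = 3*(3*7/8) + 122 = 3*(3*7*(⅛)) + 122 = 3*(21/8) + 122 = 63/8 + 122 = 1039/8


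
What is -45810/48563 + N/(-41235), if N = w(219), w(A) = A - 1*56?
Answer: -1896891119/2002495305 ≈ -0.94726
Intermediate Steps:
w(A) = -56 + A (w(A) = A - 56 = -56 + A)
N = 163 (N = -56 + 219 = 163)
-45810/48563 + N/(-41235) = -45810/48563 + 163/(-41235) = -45810*1/48563 + 163*(-1/41235) = -45810/48563 - 163/41235 = -1896891119/2002495305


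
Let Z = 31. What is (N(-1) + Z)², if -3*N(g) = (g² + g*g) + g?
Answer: 8464/9 ≈ 940.44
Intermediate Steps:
N(g) = -2*g²/3 - g/3 (N(g) = -((g² + g*g) + g)/3 = -((g² + g²) + g)/3 = -(2*g² + g)/3 = -(g + 2*g²)/3 = -2*g²/3 - g/3)
(N(-1) + Z)² = (-⅓*(-1)*(1 + 2*(-1)) + 31)² = (-⅓*(-1)*(1 - 2) + 31)² = (-⅓*(-1)*(-1) + 31)² = (-⅓ + 31)² = (92/3)² = 8464/9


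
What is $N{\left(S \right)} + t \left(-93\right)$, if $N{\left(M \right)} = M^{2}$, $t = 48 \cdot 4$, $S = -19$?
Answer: $-17495$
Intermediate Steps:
$t = 192$
$N{\left(S \right)} + t \left(-93\right) = \left(-19\right)^{2} + 192 \left(-93\right) = 361 - 17856 = -17495$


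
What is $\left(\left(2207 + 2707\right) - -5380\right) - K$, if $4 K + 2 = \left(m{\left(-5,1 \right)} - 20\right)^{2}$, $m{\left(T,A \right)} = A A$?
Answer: $\frac{40817}{4} \approx 10204.0$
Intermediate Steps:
$m{\left(T,A \right)} = A^{2}$
$K = \frac{359}{4}$ ($K = - \frac{1}{2} + \frac{\left(1^{2} - 20\right)^{2}}{4} = - \frac{1}{2} + \frac{\left(1 - 20\right)^{2}}{4} = - \frac{1}{2} + \frac{\left(-19\right)^{2}}{4} = - \frac{1}{2} + \frac{1}{4} \cdot 361 = - \frac{1}{2} + \frac{361}{4} = \frac{359}{4} \approx 89.75$)
$\left(\left(2207 + 2707\right) - -5380\right) - K = \left(\left(2207 + 2707\right) - -5380\right) - \frac{359}{4} = \left(4914 + 5380\right) - \frac{359}{4} = 10294 - \frac{359}{4} = \frac{40817}{4}$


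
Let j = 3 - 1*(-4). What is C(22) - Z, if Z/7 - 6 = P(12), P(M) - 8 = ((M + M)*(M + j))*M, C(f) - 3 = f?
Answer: -38377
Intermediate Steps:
j = 7 (j = 3 + 4 = 7)
C(f) = 3 + f
P(M) = 8 + 2*M²*(7 + M) (P(M) = 8 + ((M + M)*(M + 7))*M = 8 + ((2*M)*(7 + M))*M = 8 + (2*M*(7 + M))*M = 8 + 2*M²*(7 + M))
Z = 38402 (Z = 42 + 7*(8 + 2*12³ + 14*12²) = 42 + 7*(8 + 2*1728 + 14*144) = 42 + 7*(8 + 3456 + 2016) = 42 + 7*5480 = 42 + 38360 = 38402)
C(22) - Z = (3 + 22) - 1*38402 = 25 - 38402 = -38377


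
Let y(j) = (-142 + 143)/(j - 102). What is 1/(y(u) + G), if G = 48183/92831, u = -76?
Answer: 16523918/8483743 ≈ 1.9477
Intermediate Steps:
G = 48183/92831 (G = 48183*(1/92831) = 48183/92831 ≈ 0.51904)
y(j) = 1/(-102 + j)
1/(y(u) + G) = 1/(1/(-102 - 76) + 48183/92831) = 1/(1/(-178) + 48183/92831) = 1/(-1/178 + 48183/92831) = 1/(8483743/16523918) = 16523918/8483743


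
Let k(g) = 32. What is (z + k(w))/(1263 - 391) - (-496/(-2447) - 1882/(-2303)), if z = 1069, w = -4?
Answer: 1192763917/4914104552 ≈ 0.24272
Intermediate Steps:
(z + k(w))/(1263 - 391) - (-496/(-2447) - 1882/(-2303)) = (1069 + 32)/(1263 - 391) - (-496/(-2447) - 1882/(-2303)) = 1101/872 - (-496*(-1/2447) - 1882*(-1/2303)) = 1101*(1/872) - (496/2447 + 1882/2303) = 1101/872 - 1*5747542/5635441 = 1101/872 - 5747542/5635441 = 1192763917/4914104552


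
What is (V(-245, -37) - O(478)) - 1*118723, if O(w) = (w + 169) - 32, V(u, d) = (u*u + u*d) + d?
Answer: -50285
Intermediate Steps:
V(u, d) = d + u² + d*u (V(u, d) = (u² + d*u) + d = d + u² + d*u)
O(w) = 137 + w (O(w) = (169 + w) - 32 = 137 + w)
(V(-245, -37) - O(478)) - 1*118723 = ((-37 + (-245)² - 37*(-245)) - (137 + 478)) - 1*118723 = ((-37 + 60025 + 9065) - 1*615) - 118723 = (69053 - 615) - 118723 = 68438 - 118723 = -50285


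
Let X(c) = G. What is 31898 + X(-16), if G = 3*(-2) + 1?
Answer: 31893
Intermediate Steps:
G = -5 (G = -6 + 1 = -5)
X(c) = -5
31898 + X(-16) = 31898 - 5 = 31893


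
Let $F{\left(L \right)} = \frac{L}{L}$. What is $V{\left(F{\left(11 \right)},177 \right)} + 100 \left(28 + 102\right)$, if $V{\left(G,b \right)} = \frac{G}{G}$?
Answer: $13001$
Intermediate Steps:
$F{\left(L \right)} = 1$
$V{\left(G,b \right)} = 1$
$V{\left(F{\left(11 \right)},177 \right)} + 100 \left(28 + 102\right) = 1 + 100 \left(28 + 102\right) = 1 + 100 \cdot 130 = 1 + 13000 = 13001$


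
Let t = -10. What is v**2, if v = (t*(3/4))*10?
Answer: 5625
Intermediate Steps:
v = -75 (v = -30/4*10 = -10*3/4*10 = -15/2*10 = -75)
v**2 = (-75)**2 = 5625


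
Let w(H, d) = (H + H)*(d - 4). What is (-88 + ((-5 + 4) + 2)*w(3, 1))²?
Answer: 11236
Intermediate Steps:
w(H, d) = 2*H*(-4 + d) (w(H, d) = (2*H)*(-4 + d) = 2*H*(-4 + d))
(-88 + ((-5 + 4) + 2)*w(3, 1))² = (-88 + ((-5 + 4) + 2)*(2*3*(-4 + 1)))² = (-88 + (-1 + 2)*(2*3*(-3)))² = (-88 + 1*(-18))² = (-88 - 18)² = (-106)² = 11236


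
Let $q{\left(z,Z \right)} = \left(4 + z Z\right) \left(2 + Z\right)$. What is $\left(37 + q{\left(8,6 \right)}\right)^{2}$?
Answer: $205209$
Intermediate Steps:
$q{\left(z,Z \right)} = \left(2 + Z\right) \left(4 + Z z\right)$ ($q{\left(z,Z \right)} = \left(4 + Z z\right) \left(2 + Z\right) = \left(2 + Z\right) \left(4 + Z z\right)$)
$\left(37 + q{\left(8,6 \right)}\right)^{2} = \left(37 + \left(8 + 4 \cdot 6 + 8 \cdot 6^{2} + 2 \cdot 6 \cdot 8\right)\right)^{2} = \left(37 + \left(8 + 24 + 8 \cdot 36 + 96\right)\right)^{2} = \left(37 + \left(8 + 24 + 288 + 96\right)\right)^{2} = \left(37 + 416\right)^{2} = 453^{2} = 205209$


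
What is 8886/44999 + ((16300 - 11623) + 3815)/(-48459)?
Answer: 48475166/2180606541 ≈ 0.022230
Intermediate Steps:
8886/44999 + ((16300 - 11623) + 3815)/(-48459) = 8886*(1/44999) + (4677 + 3815)*(-1/48459) = 8886/44999 + 8492*(-1/48459) = 8886/44999 - 8492/48459 = 48475166/2180606541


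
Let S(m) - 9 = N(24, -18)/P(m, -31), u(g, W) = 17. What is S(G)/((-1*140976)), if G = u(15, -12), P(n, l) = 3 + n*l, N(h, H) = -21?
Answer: -1579/24623808 ≈ -6.4125e-5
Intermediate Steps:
P(n, l) = 3 + l*n
G = 17
S(m) = 9 - 21/(3 - 31*m)
S(G)/((-1*140976)) = (3*(-2 + 93*17)/(-3 + 31*17))/((-1*140976)) = (3*(-2 + 1581)/(-3 + 527))/(-140976) = (3*1579/524)*(-1/140976) = (3*(1/524)*1579)*(-1/140976) = (4737/524)*(-1/140976) = -1579/24623808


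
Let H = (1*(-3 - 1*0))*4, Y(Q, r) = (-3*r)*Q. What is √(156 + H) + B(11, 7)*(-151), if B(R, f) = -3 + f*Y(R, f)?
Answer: 244632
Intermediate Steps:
Y(Q, r) = -3*Q*r
H = -12 (H = (1*(-3 + 0))*4 = (1*(-3))*4 = -3*4 = -12)
B(R, f) = -3 - 3*R*f² (B(R, f) = -3 + f*(-3*R*f) = -3 - 3*R*f²)
√(156 + H) + B(11, 7)*(-151) = √(156 - 12) + (-3 - 3*11*7²)*(-151) = √144 + (-3 - 3*11*49)*(-151) = 12 + (-3 - 1617)*(-151) = 12 - 1620*(-151) = 12 + 244620 = 244632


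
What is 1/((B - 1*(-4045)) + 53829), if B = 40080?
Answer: 1/97954 ≈ 1.0209e-5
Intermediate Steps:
1/((B - 1*(-4045)) + 53829) = 1/((40080 - 1*(-4045)) + 53829) = 1/((40080 + 4045) + 53829) = 1/(44125 + 53829) = 1/97954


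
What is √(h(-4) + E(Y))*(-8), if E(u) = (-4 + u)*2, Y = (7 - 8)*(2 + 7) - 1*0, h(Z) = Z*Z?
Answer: -8*I*√10 ≈ -25.298*I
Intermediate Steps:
h(Z) = Z²
Y = -9 (Y = -1*9 + 0 = -9 + 0 = -9)
E(u) = -8 + 2*u
√(h(-4) + E(Y))*(-8) = √((-4)² + (-8 + 2*(-9)))*(-8) = √(16 + (-8 - 18))*(-8) = √(16 - 26)*(-8) = √(-10)*(-8) = (I*√10)*(-8) = -8*I*√10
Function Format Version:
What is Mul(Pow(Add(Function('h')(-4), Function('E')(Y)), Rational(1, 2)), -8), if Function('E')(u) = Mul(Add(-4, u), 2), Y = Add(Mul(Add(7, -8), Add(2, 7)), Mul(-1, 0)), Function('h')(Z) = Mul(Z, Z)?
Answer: Mul(-8, I, Pow(10, Rational(1, 2))) ≈ Mul(-25.298, I)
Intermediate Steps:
Function('h')(Z) = Pow(Z, 2)
Y = -9 (Y = Add(Mul(-1, 9), 0) = Add(-9, 0) = -9)
Function('E')(u) = Add(-8, Mul(2, u))
Mul(Pow(Add(Function('h')(-4), Function('E')(Y)), Rational(1, 2)), -8) = Mul(Pow(Add(Pow(-4, 2), Add(-8, Mul(2, -9))), Rational(1, 2)), -8) = Mul(Pow(Add(16, Add(-8, -18)), Rational(1, 2)), -8) = Mul(Pow(Add(16, -26), Rational(1, 2)), -8) = Mul(Pow(-10, Rational(1, 2)), -8) = Mul(Mul(I, Pow(10, Rational(1, 2))), -8) = Mul(-8, I, Pow(10, Rational(1, 2)))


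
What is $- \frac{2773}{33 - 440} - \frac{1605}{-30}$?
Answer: $\frac{49095}{814} \approx 60.313$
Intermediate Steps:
$- \frac{2773}{33 - 440} - \frac{1605}{-30} = - \frac{2773}{33 - 440} - - \frac{107}{2} = - \frac{2773}{-407} + \frac{107}{2} = \left(-2773\right) \left(- \frac{1}{407}\right) + \frac{107}{2} = \frac{2773}{407} + \frac{107}{2} = \frac{49095}{814}$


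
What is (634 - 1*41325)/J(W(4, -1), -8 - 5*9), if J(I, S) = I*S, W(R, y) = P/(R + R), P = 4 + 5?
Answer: 325528/477 ≈ 682.45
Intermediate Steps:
P = 9
W(R, y) = 9/(2*R) (W(R, y) = 9/(R + R) = 9/((2*R)) = 9*(1/(2*R)) = 9/(2*R))
(634 - 1*41325)/J(W(4, -1), -8 - 5*9) = (634 - 1*41325)/((((9/2)/4)*(-8 - 5*9))) = (634 - 41325)/((((9/2)*(1/4))*(-8 - 45))) = -40691/((9/8)*(-53)) = -40691/(-477/8) = -40691*(-8/477) = 325528/477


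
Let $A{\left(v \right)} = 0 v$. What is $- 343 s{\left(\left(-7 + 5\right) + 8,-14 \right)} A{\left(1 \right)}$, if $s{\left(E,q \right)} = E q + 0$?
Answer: $0$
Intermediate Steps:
$A{\left(v \right)} = 0$
$s{\left(E,q \right)} = E q$
$- 343 s{\left(\left(-7 + 5\right) + 8,-14 \right)} A{\left(1 \right)} = - 343 \left(\left(-7 + 5\right) + 8\right) \left(-14\right) 0 = - 343 \left(-2 + 8\right) \left(-14\right) 0 = - 343 \cdot 6 \left(-14\right) 0 = - 343 \left(\left(-84\right) 0\right) = \left(-343\right) 0 = 0$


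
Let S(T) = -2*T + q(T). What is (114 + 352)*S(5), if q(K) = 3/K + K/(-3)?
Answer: -77356/15 ≈ -5157.1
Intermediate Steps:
q(K) = 3/K - K/3 (q(K) = 3/K + K*(-⅓) = 3/K - K/3)
S(T) = 3/T - 7*T/3 (S(T) = -2*T + (3/T - T/3) = 3/T - 7*T/3)
(114 + 352)*S(5) = (114 + 352)*(3/5 - 7/3*5) = 466*(3*(⅕) - 35/3) = 466*(⅗ - 35/3) = 466*(-166/15) = -77356/15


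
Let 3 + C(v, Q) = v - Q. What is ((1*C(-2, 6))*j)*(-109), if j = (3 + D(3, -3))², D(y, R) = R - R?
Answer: 10791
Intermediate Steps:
D(y, R) = 0
C(v, Q) = -3 + v - Q (C(v, Q) = -3 + (v - Q) = -3 + v - Q)
j = 9 (j = (3 + 0)² = 3² = 9)
((1*C(-2, 6))*j)*(-109) = ((1*(-3 - 2 - 1*6))*9)*(-109) = ((1*(-3 - 2 - 6))*9)*(-109) = ((1*(-11))*9)*(-109) = -11*9*(-109) = -99*(-109) = 10791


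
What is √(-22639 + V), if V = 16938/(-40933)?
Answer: 5*I*√1517303011345/40933 ≈ 150.46*I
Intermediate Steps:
V = -16938/40933 (V = 16938*(-1/40933) = -16938/40933 ≈ -0.41380)
√(-22639 + V) = √(-22639 - 16938/40933) = √(-926699125/40933) = 5*I*√1517303011345/40933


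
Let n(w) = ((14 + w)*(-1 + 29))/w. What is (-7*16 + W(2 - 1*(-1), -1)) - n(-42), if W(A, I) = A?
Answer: -383/3 ≈ -127.67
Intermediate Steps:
n(w) = (392 + 28*w)/w (n(w) = ((14 + w)*28)/w = (392 + 28*w)/w)
(-7*16 + W(2 - 1*(-1), -1)) - n(-42) = (-7*16 + (2 - 1*(-1))) - (28 + 392/(-42)) = (-112 + (2 + 1)) - (28 + 392*(-1/42)) = (-112 + 3) - (28 - 28/3) = -109 - 1*56/3 = -109 - 56/3 = -383/3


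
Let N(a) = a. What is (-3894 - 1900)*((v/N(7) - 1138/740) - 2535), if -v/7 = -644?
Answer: 2028592383/185 ≈ 1.0965e+7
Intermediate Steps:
v = 4508 (v = -7*(-644) = 4508)
(-3894 - 1900)*((v/N(7) - 1138/740) - 2535) = (-3894 - 1900)*((4508/7 - 1138/740) - 2535) = -5794*((4508*(⅐) - 1138*1/740) - 2535) = -5794*((644 - 569/370) - 2535) = -5794*(237711/370 - 2535) = -5794*(-700239/370) = 2028592383/185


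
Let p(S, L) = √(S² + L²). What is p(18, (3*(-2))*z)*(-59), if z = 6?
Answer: -1062*√5 ≈ -2374.7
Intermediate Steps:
p(S, L) = √(L² + S²)
p(18, (3*(-2))*z)*(-59) = √(((3*(-2))*6)² + 18²)*(-59) = √((-6*6)² + 324)*(-59) = √((-36)² + 324)*(-59) = √(1296 + 324)*(-59) = √1620*(-59) = (18*√5)*(-59) = -1062*√5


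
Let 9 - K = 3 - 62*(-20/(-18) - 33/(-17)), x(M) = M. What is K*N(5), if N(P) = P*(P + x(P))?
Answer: 1493600/153 ≈ 9762.1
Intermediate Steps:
N(P) = 2*P² (N(P) = P*(P + P) = P*(2*P) = 2*P²)
K = 29872/153 (K = 9 - (3 - 62*(-20/(-18) - 33/(-17))) = 9 - (3 - 62*(-20*(-1/18) - 33*(-1/17))) = 9 - (3 - 62*(10/9 + 33/17)) = 9 - (3 - 62*467/153) = 9 - (3 - 28954/153) = 9 - 1*(-28495/153) = 9 + 28495/153 = 29872/153 ≈ 195.24)
K*N(5) = 29872*(2*5²)/153 = 29872*(2*25)/153 = (29872/153)*50 = 1493600/153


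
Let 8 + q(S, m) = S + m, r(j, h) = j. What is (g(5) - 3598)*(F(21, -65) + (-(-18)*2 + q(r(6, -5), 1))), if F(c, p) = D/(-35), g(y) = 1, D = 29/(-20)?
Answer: -88230813/700 ≈ -1.2604e+5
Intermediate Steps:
D = -29/20 (D = 29*(-1/20) = -29/20 ≈ -1.4500)
F(c, p) = 29/700 (F(c, p) = -29/20/(-35) = -29/20*(-1/35) = 29/700)
q(S, m) = -8 + S + m (q(S, m) = -8 + (S + m) = -8 + S + m)
(g(5) - 3598)*(F(21, -65) + (-(-18)*2 + q(r(6, -5), 1))) = (1 - 3598)*(29/700 + (-(-18)*2 + (-8 + 6 + 1))) = -3597*(29/700 + (-18*(-2) - 1)) = -3597*(29/700 + (36 - 1)) = -3597*(29/700 + 35) = -3597*24529/700 = -88230813/700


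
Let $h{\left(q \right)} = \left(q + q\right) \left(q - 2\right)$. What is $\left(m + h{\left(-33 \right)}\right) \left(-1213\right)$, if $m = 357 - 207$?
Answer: $-2983980$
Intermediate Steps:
$m = 150$
$h{\left(q \right)} = 2 q \left(-2 + q\right)$
$\left(m + h{\left(-33 \right)}\right) \left(-1213\right) = \left(150 + 2 \left(-33\right) \left(-2 - 33\right)\right) \left(-1213\right) = \left(150 + 2 \left(-33\right) \left(-35\right)\right) \left(-1213\right) = \left(150 + 2310\right) \left(-1213\right) = 2460 \left(-1213\right) = -2983980$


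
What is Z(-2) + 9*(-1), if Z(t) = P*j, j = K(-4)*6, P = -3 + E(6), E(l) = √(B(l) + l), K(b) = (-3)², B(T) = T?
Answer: -171 + 108*√3 ≈ 16.061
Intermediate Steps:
K(b) = 9
E(l) = √2*√l (E(l) = √(l + l) = √(2*l) = √2*√l)
P = -3 + 2*√3 (P = -3 + √2*√6 = -3 + 2*√3 ≈ 0.46410)
j = 54 (j = 9*6 = 54)
Z(t) = -162 + 108*√3 (Z(t) = (-3 + 2*√3)*54 = -162 + 108*√3)
Z(-2) + 9*(-1) = (-162 + 108*√3) + 9*(-1) = (-162 + 108*√3) - 9 = -171 + 108*√3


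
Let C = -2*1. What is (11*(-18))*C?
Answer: 396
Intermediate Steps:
C = -2
(11*(-18))*C = (11*(-18))*(-2) = -198*(-2) = 396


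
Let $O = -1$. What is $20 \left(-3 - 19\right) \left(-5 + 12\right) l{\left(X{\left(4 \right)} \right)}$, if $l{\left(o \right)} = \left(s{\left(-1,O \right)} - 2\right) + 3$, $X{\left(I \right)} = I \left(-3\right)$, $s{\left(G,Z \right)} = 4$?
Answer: $-15400$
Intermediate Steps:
$X{\left(I \right)} = - 3 I$
$l{\left(o \right)} = 5$ ($l{\left(o \right)} = \left(4 - 2\right) + 3 = 2 + 3 = 5$)
$20 \left(-3 - 19\right) \left(-5 + 12\right) l{\left(X{\left(4 \right)} \right)} = 20 \left(-3 - 19\right) \left(-5 + 12\right) 5 = 20 \left(\left(-22\right) 7\right) 5 = 20 \left(-154\right) 5 = \left(-3080\right) 5 = -15400$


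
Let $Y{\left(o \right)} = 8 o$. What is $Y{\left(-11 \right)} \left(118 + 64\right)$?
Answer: $-16016$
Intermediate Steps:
$Y{\left(-11 \right)} \left(118 + 64\right) = 8 \left(-11\right) \left(118 + 64\right) = \left(-88\right) 182 = -16016$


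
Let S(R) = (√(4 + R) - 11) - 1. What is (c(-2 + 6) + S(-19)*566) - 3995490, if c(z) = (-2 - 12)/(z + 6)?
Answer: -20011417/5 + 566*I*√15 ≈ -4.0023e+6 + 2192.1*I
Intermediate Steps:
c(z) = -14/(6 + z)
S(R) = -12 + √(4 + R) (S(R) = (-11 + √(4 + R)) - 1 = -12 + √(4 + R))
(c(-2 + 6) + S(-19)*566) - 3995490 = (-14/(6 + (-2 + 6)) + (-12 + √(4 - 19))*566) - 3995490 = (-14/(6 + 4) + (-12 + √(-15))*566) - 3995490 = (-14/10 + (-12 + I*√15)*566) - 3995490 = (-14*⅒ + (-6792 + 566*I*√15)) - 3995490 = (-7/5 + (-6792 + 566*I*√15)) - 3995490 = (-33967/5 + 566*I*√15) - 3995490 = -20011417/5 + 566*I*√15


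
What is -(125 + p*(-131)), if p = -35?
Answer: -4710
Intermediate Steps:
-(125 + p*(-131)) = -(125 - 35*(-131)) = -(125 + 4585) = -1*4710 = -4710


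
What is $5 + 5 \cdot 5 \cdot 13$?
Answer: $330$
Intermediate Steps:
$5 + 5 \cdot 5 \cdot 13 = 5 + 25 \cdot 13 = 5 + 325 = 330$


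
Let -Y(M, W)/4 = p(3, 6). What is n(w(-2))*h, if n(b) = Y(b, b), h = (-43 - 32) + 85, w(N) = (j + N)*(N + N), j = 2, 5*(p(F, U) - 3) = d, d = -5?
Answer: -80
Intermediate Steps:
p(F, U) = 2 (p(F, U) = 3 + (⅕)*(-5) = 3 - 1 = 2)
Y(M, W) = -8 (Y(M, W) = -4*2 = -8)
w(N) = 2*N*(2 + N) (w(N) = (2 + N)*(N + N) = (2 + N)*(2*N) = 2*N*(2 + N))
h = 10 (h = -75 + 85 = 10)
n(b) = -8
n(w(-2))*h = -8*10 = -80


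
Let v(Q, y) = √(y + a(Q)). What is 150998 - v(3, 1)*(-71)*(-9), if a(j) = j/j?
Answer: 150998 - 639*√2 ≈ 1.5009e+5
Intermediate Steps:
a(j) = 1
v(Q, y) = √(1 + y) (v(Q, y) = √(y + 1) = √(1 + y))
150998 - v(3, 1)*(-71)*(-9) = 150998 - √(1 + 1)*(-71)*(-9) = 150998 - √2*(-71)*(-9) = 150998 - (-71*√2)*(-9) = 150998 - 639*√2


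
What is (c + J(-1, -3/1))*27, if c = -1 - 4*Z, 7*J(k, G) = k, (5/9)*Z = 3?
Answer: -21492/35 ≈ -614.06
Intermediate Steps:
Z = 27/5 (Z = (9/5)*3 = 27/5 ≈ 5.4000)
J(k, G) = k/7
c = -113/5 (c = -1 - 4*27/5 = -1 - 108/5 = -113/5 ≈ -22.600)
(c + J(-1, -3/1))*27 = (-113/5 + (⅐)*(-1))*27 = (-113/5 - ⅐)*27 = -796/35*27 = -21492/35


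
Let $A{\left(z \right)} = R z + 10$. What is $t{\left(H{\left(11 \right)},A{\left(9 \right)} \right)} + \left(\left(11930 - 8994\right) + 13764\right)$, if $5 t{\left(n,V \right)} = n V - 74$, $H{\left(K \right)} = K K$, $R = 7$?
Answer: $\frac{92259}{5} \approx 18452.0$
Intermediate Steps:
$H{\left(K \right)} = K^{2}$
$A{\left(z \right)} = 10 + 7 z$ ($A{\left(z \right)} = 7 z + 10 = 10 + 7 z$)
$t{\left(n,V \right)} = - \frac{74}{5} + \frac{V n}{5}$ ($t{\left(n,V \right)} = \frac{n V - 74}{5} = \frac{V n - 74}{5} = \frac{-74 + V n}{5} = - \frac{74}{5} + \frac{V n}{5}$)
$t{\left(H{\left(11 \right)},A{\left(9 \right)} \right)} + \left(\left(11930 - 8994\right) + 13764\right) = \left(- \frac{74}{5} + \frac{\left(10 + 7 \cdot 9\right) 11^{2}}{5}\right) + \left(\left(11930 - 8994\right) + 13764\right) = \left(- \frac{74}{5} + \frac{1}{5} \left(10 + 63\right) 121\right) + \left(2936 + 13764\right) = \left(- \frac{74}{5} + \frac{1}{5} \cdot 73 \cdot 121\right) + 16700 = \left(- \frac{74}{5} + \frac{8833}{5}\right) + 16700 = \frac{8759}{5} + 16700 = \frac{92259}{5}$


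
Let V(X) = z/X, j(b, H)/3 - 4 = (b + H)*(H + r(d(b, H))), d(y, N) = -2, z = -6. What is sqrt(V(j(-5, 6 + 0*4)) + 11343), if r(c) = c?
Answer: sqrt(45371)/2 ≈ 106.50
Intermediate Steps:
j(b, H) = 12 + 3*(-2 + H)*(H + b) (j(b, H) = 12 + 3*((b + H)*(H - 2)) = 12 + 3*((H + b)*(-2 + H)) = 12 + 3*((-2 + H)*(H + b)) = 12 + 3*(-2 + H)*(H + b))
V(X) = -6/X
sqrt(V(j(-5, 6 + 0*4)) + 11343) = sqrt(-6/(12 - 6*(6 + 0*4) - 6*(-5) + 3*(6 + 0*4)**2 + 3*(6 + 0*4)*(-5)) + 11343) = sqrt(-6/(12 - 6*(6 + 0) + 30 + 3*(6 + 0)**2 + 3*(6 + 0)*(-5)) + 11343) = sqrt(-6/(12 - 6*6 + 30 + 3*6**2 + 3*6*(-5)) + 11343) = sqrt(-6/(12 - 36 + 30 + 3*36 - 90) + 11343) = sqrt(-6/(12 - 36 + 30 + 108 - 90) + 11343) = sqrt(-6/24 + 11343) = sqrt(-6*1/24 + 11343) = sqrt(-1/4 + 11343) = sqrt(45371/4) = sqrt(45371)/2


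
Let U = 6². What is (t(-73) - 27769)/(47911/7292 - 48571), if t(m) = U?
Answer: 202229036/354131821 ≈ 0.57106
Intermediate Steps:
U = 36
t(m) = 36
(t(-73) - 27769)/(47911/7292 - 48571) = (36 - 27769)/(47911/7292 - 48571) = -27733/(47911*(1/7292) - 48571) = -27733/(47911/7292 - 48571) = -27733/(-354131821/7292) = -27733*(-7292/354131821) = 202229036/354131821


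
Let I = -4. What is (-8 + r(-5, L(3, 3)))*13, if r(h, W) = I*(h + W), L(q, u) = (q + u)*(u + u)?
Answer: -1716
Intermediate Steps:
L(q, u) = 2*u*(q + u) (L(q, u) = (q + u)*(2*u) = 2*u*(q + u))
r(h, W) = -4*W - 4*h (r(h, W) = -4*(h + W) = -4*(W + h) = -4*W - 4*h)
(-8 + r(-5, L(3, 3)))*13 = (-8 + (-8*3*(3 + 3) - 4*(-5)))*13 = (-8 + (-8*3*6 + 20))*13 = (-8 + (-4*36 + 20))*13 = (-8 + (-144 + 20))*13 = (-8 - 124)*13 = -132*13 = -1716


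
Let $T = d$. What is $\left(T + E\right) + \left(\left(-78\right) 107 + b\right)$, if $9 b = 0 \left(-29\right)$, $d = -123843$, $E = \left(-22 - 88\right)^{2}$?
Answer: $-120089$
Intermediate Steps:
$E = 12100$ ($E = \left(-110\right)^{2} = 12100$)
$T = -123843$
$b = 0$ ($b = \frac{0 \left(-29\right)}{9} = \frac{1}{9} \cdot 0 = 0$)
$\left(T + E\right) + \left(\left(-78\right) 107 + b\right) = \left(-123843 + 12100\right) + \left(\left(-78\right) 107 + 0\right) = -111743 + \left(-8346 + 0\right) = -111743 - 8346 = -120089$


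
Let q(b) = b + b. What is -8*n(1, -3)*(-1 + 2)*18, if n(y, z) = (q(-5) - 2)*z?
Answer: -5184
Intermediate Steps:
q(b) = 2*b
n(y, z) = -12*z (n(y, z) = (2*(-5) - 2)*z = (-10 - 2)*z = -12*z)
-8*n(1, -3)*(-1 + 2)*18 = -8*(-12*(-3))*(-1 + 2)*18 = -288*18 = -5184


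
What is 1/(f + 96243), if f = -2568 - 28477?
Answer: 1/65198 ≈ 1.5338e-5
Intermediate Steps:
f = -31045
1/(f + 96243) = 1/(-31045 + 96243) = 1/65198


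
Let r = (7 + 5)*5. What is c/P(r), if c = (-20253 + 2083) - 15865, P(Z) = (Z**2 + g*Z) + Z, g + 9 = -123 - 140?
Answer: 2269/844 ≈ 2.6884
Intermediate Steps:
g = -272 (g = -9 + (-123 - 140) = -9 - 263 = -272)
r = 60 (r = 12*5 = 60)
P(Z) = Z**2 - 271*Z (P(Z) = (Z**2 - 272*Z) + Z = Z**2 - 271*Z)
c = -34035 (c = -18170 - 15865 = -34035)
c/P(r) = -34035*1/(60*(-271 + 60)) = -34035/(60*(-211)) = -34035/(-12660) = -34035*(-1/12660) = 2269/844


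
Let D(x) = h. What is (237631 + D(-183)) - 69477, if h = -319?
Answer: 167835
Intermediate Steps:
D(x) = -319
(237631 + D(-183)) - 69477 = (237631 - 319) - 69477 = 237312 - 69477 = 167835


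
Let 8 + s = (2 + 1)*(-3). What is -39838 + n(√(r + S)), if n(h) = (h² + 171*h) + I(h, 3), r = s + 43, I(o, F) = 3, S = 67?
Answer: -39742 + 171*√93 ≈ -38093.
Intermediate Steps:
s = -17 (s = -8 + (2 + 1)*(-3) = -8 + 3*(-3) = -8 - 9 = -17)
r = 26 (r = -17 + 43 = 26)
n(h) = 3 + h² + 171*h (n(h) = (h² + 171*h) + 3 = 3 + h² + 171*h)
-39838 + n(√(r + S)) = -39838 + (3 + (√(26 + 67))² + 171*√(26 + 67)) = -39838 + (3 + (√93)² + 171*√93) = -39838 + (3 + 93 + 171*√93) = -39838 + (96 + 171*√93) = -39742 + 171*√93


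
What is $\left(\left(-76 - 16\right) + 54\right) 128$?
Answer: $-4864$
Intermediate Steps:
$\left(\left(-76 - 16\right) + 54\right) 128 = \left(-92 + 54\right) 128 = \left(-38\right) 128 = -4864$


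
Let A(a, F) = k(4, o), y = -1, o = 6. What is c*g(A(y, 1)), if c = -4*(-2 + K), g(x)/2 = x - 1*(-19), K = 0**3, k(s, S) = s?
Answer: 368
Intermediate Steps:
A(a, F) = 4
K = 0
g(x) = 38 + 2*x (g(x) = 2*(x - 1*(-19)) = 2*(x + 19) = 2*(19 + x) = 38 + 2*x)
c = 8 (c = -4*(-2 + 0) = -4*(-2) = 8)
c*g(A(y, 1)) = 8*(38 + 2*4) = 8*(38 + 8) = 8*46 = 368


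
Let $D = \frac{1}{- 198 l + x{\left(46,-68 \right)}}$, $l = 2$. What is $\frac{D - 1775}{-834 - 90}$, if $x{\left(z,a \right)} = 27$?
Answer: $\frac{23392}{12177} \approx 1.921$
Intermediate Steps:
$D = - \frac{1}{369}$ ($D = \frac{1}{\left(-198\right) 2 + 27} = \frac{1}{-396 + 27} = \frac{1}{-369} = - \frac{1}{369} \approx -0.00271$)
$\frac{D - 1775}{-834 - 90} = \frac{- \frac{1}{369} - 1775}{-834 - 90} = - \frac{654976}{369 \left(-834 - 90\right)} = - \frac{654976}{369 \left(-924\right)} = \left(- \frac{654976}{369}\right) \left(- \frac{1}{924}\right) = \frac{23392}{12177}$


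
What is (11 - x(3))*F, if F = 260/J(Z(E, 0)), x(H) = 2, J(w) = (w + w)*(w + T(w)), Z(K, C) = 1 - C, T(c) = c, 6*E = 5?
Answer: 585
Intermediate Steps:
E = 5/6 (E = (1/6)*5 = 5/6 ≈ 0.83333)
J(w) = 4*w**2 (J(w) = (w + w)*(w + w) = (2*w)*(2*w) = 4*w**2)
F = 65 (F = 260/((4*(1 - 1*0)**2)) = 260/((4*(1 + 0)**2)) = 260/((4*1**2)) = 260/((4*1)) = 260/4 = 260*(1/4) = 65)
(11 - x(3))*F = (11 - 1*2)*65 = (11 - 2)*65 = 9*65 = 585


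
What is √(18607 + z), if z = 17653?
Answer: 14*√185 ≈ 190.42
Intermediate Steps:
√(18607 + z) = √(18607 + 17653) = √36260 = 14*√185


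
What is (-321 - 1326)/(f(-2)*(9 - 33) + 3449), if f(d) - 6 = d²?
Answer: -1647/3209 ≈ -0.51324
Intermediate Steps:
f(d) = 6 + d²
(-321 - 1326)/(f(-2)*(9 - 33) + 3449) = (-321 - 1326)/((6 + (-2)²)*(9 - 33) + 3449) = -1647/((6 + 4)*(-24) + 3449) = -1647/(10*(-24) + 3449) = -1647/(-240 + 3449) = -1647/3209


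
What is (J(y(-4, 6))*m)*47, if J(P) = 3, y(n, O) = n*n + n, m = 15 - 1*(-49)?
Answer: 9024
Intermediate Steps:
m = 64 (m = 15 + 49 = 64)
y(n, O) = n + n**2 (y(n, O) = n**2 + n = n + n**2)
(J(y(-4, 6))*m)*47 = (3*64)*47 = 192*47 = 9024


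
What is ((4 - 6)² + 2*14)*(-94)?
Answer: -3008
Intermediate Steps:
((4 - 6)² + 2*14)*(-94) = ((-2)² + 28)*(-94) = (4 + 28)*(-94) = 32*(-94) = -3008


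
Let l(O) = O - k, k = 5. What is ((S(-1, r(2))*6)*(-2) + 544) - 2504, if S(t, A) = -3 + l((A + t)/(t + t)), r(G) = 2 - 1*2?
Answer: -1870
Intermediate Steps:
r(G) = 0 (r(G) = 2 - 2 = 0)
l(O) = -5 + O (l(O) = O - 1*5 = O - 5 = -5 + O)
S(t, A) = -8 + (A + t)/(2*t) (S(t, A) = -3 + (-5 + (A + t)/(t + t)) = -3 + (-5 + (A + t)/((2*t))) = -3 + (-5 + (A + t)*(1/(2*t))) = -3 + (-5 + (A + t)/(2*t)) = -8 + (A + t)/(2*t))
((S(-1, r(2))*6)*(-2) + 544) - 2504 = ((((1/2)*(0 - 15*(-1))/(-1))*6)*(-2) + 544) - 2504 = ((((1/2)*(-1)*(0 + 15))*6)*(-2) + 544) - 2504 = ((((1/2)*(-1)*15)*6)*(-2) + 544) - 2504 = (-15/2*6*(-2) + 544) - 2504 = (-45*(-2) + 544) - 2504 = (90 + 544) - 2504 = 634 - 2504 = -1870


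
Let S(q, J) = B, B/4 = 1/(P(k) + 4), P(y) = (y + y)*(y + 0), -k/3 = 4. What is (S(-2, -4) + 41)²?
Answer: 8964036/5329 ≈ 1682.1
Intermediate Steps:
k = -12 (k = -3*4 = -12)
P(y) = 2*y² (P(y) = (2*y)*y = 2*y²)
B = 1/73 (B = 4/(2*(-12)² + 4) = 4/(2*144 + 4) = 4/(288 + 4) = 4/292 = 4*(1/292) = 1/73 ≈ 0.013699)
S(q, J) = 1/73
(S(-2, -4) + 41)² = (1/73 + 41)² = (2994/73)² = 8964036/5329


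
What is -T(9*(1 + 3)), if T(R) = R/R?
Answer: -1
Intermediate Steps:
T(R) = 1
-T(9*(1 + 3)) = -1*1 = -1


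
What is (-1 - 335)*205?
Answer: -68880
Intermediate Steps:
(-1 - 335)*205 = -336*205 = -68880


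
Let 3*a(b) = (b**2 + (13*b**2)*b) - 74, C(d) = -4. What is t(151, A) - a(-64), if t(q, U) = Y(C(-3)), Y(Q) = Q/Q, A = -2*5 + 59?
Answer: 3403853/3 ≈ 1.1346e+6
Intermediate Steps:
A = 49 (A = -10 + 59 = 49)
Y(Q) = 1
t(q, U) = 1
a(b) = -74/3 + b**2/3 + 13*b**3/3 (a(b) = ((b**2 + (13*b**2)*b) - 74)/3 = ((b**2 + 13*b**3) - 74)/3 = (-74 + b**2 + 13*b**3)/3 = -74/3 + b**2/3 + 13*b**3/3)
t(151, A) - a(-64) = 1 - (-74/3 + (1/3)*(-64)**2 + (13/3)*(-64)**3) = 1 - (-74/3 + (1/3)*4096 + (13/3)*(-262144)) = 1 - (-74/3 + 4096/3 - 3407872/3) = 1 - 1*(-3403850/3) = 1 + 3403850/3 = 3403853/3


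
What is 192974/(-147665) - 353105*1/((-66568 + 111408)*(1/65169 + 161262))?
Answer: -18187948892150267213/13917020532449221880 ≈ -1.3069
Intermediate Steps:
192974/(-147665) - 353105*1/((-66568 + 111408)*(1/65169 + 161262)) = 192974*(-1/147665) - 353105*1/(44840*(1/65169 + 161262)) = -192974/147665 - 353105/((10509283279/65169)*44840) = -192974/147665 - 353105/471236262230360/65169 = -192974/147665 - 353105*65169/471236262230360 = -192974/147665 - 4602299949/94247252446072 = -18187948892150267213/13917020532449221880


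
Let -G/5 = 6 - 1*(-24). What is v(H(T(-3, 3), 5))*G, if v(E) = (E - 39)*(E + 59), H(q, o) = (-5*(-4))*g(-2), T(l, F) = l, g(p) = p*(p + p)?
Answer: -3974850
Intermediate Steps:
g(p) = 2*p**2 (g(p) = p*(2*p) = 2*p**2)
G = -150 (G = -5*(6 - 1*(-24)) = -5*(6 + 24) = -5*30 = -150)
H(q, o) = 160 (H(q, o) = (-5*(-4))*(2*(-2)**2) = 20*(2*4) = 20*8 = 160)
v(E) = (-39 + E)*(59 + E)
v(H(T(-3, 3), 5))*G = (-2301 + 160**2 + 20*160)*(-150) = (-2301 + 25600 + 3200)*(-150) = 26499*(-150) = -3974850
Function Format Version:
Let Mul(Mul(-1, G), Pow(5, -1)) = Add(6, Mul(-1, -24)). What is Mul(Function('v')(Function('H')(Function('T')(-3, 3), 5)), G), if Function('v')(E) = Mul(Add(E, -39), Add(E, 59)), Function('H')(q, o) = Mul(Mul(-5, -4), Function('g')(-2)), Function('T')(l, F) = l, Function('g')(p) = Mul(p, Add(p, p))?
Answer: -3974850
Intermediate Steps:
Function('g')(p) = Mul(2, Pow(p, 2)) (Function('g')(p) = Mul(p, Mul(2, p)) = Mul(2, Pow(p, 2)))
G = -150 (G = Mul(-5, Add(6, Mul(-1, -24))) = Mul(-5, Add(6, 24)) = Mul(-5, 30) = -150)
Function('H')(q, o) = 160 (Function('H')(q, o) = Mul(Mul(-5, -4), Mul(2, Pow(-2, 2))) = Mul(20, Mul(2, 4)) = Mul(20, 8) = 160)
Function('v')(E) = Mul(Add(-39, E), Add(59, E))
Mul(Function('v')(Function('H')(Function('T')(-3, 3), 5)), G) = Mul(Add(-2301, Pow(160, 2), Mul(20, 160)), -150) = Mul(Add(-2301, 25600, 3200), -150) = Mul(26499, -150) = -3974850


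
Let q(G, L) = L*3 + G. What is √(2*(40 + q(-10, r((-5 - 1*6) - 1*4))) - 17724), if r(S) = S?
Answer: I*√17754 ≈ 133.24*I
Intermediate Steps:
q(G, L) = G + 3*L (q(G, L) = 3*L + G = G + 3*L)
√(2*(40 + q(-10, r((-5 - 1*6) - 1*4))) - 17724) = √(2*(40 + (-10 + 3*((-5 - 1*6) - 1*4))) - 17724) = √(2*(40 + (-10 + 3*((-5 - 6) - 4))) - 17724) = √(2*(40 + (-10 + 3*(-11 - 4))) - 17724) = √(2*(40 + (-10 + 3*(-15))) - 17724) = √(2*(40 + (-10 - 45)) - 17724) = √(2*(40 - 55) - 17724) = √(2*(-15) - 17724) = √(-30 - 17724) = √(-17754) = I*√17754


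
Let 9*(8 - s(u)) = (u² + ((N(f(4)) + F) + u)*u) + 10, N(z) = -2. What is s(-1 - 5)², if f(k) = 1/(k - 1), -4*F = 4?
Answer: 784/81 ≈ 9.6790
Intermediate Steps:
F = -1 (F = -¼*4 = -1)
f(k) = 1/(-1 + k)
s(u) = 62/9 - u²/9 - u*(-3 + u)/9 (s(u) = 8 - ((u² + ((-2 - 1) + u)*u) + 10)/9 = 8 - ((u² + (-3 + u)*u) + 10)/9 = 8 - ((u² + u*(-3 + u)) + 10)/9 = 8 - (10 + u² + u*(-3 + u))/9 = 8 + (-10/9 - u²/9 - u*(-3 + u)/9) = 62/9 - u²/9 - u*(-3 + u)/9)
s(-1 - 5)² = (62/9 - 2*(-1 - 5)²/9 + (-1 - 5)/3)² = (62/9 - 2/9*(-6)² + (⅓)*(-6))² = (62/9 - 2/9*36 - 2)² = (62/9 - 8 - 2)² = (-28/9)² = 784/81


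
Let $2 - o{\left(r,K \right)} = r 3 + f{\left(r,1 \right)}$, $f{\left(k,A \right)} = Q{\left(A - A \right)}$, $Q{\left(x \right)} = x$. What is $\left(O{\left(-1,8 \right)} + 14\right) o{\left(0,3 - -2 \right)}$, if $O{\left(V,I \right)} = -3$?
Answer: $22$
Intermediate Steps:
$f{\left(k,A \right)} = 0$ ($f{\left(k,A \right)} = A - A = 0$)
$o{\left(r,K \right)} = 2 - 3 r$ ($o{\left(r,K \right)} = 2 - \left(r 3 + 0\right) = 2 - \left(3 r + 0\right) = 2 - 3 r$)
$\left(O{\left(-1,8 \right)} + 14\right) o{\left(0,3 - -2 \right)} = \left(-3 + 14\right) \left(2 - 0\right) = 11 \left(2 + 0\right) = 11 \cdot 2 = 22$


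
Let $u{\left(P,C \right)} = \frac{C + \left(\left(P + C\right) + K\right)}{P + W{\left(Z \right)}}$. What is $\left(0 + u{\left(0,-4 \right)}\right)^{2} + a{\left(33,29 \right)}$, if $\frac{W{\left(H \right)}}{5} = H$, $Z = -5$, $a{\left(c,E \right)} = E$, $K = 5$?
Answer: $\frac{18134}{625} \approx 29.014$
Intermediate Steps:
$W{\left(H \right)} = 5 H$
$u{\left(P,C \right)} = \frac{5 + P + 2 C}{-25 + P}$ ($u{\left(P,C \right)} = \frac{C + \left(\left(P + C\right) + 5\right)}{P + 5 \left(-5\right)} = \frac{C + \left(\left(C + P\right) + 5\right)}{P - 25} = \frac{C + \left(5 + C + P\right)}{-25 + P} = \frac{5 + P + 2 C}{-25 + P}$)
$\left(0 + u{\left(0,-4 \right)}\right)^{2} + a{\left(33,29 \right)} = \left(0 + \frac{5 + 0 + 2 \left(-4\right)}{-25 + 0}\right)^{2} + 29 = \left(0 + \frac{5 + 0 - 8}{-25}\right)^{2} + 29 = \left(0 - - \frac{3}{25}\right)^{2} + 29 = \left(0 + \frac{3}{25}\right)^{2} + 29 = \left(\frac{3}{25}\right)^{2} + 29 = \frac{9}{625} + 29 = \frac{18134}{625}$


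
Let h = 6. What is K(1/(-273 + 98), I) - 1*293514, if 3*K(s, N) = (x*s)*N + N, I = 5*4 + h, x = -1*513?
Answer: -154076962/525 ≈ -2.9348e+5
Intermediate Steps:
x = -513
I = 26 (I = 5*4 + 6 = 20 + 6 = 26)
K(s, N) = N/3 - 171*N*s (K(s, N) = ((-513*s)*N + N)/3 = (-513*N*s + N)/3 = (N - 513*N*s)/3 = N/3 - 171*N*s)
K(1/(-273 + 98), I) - 1*293514 = (⅓)*26*(1 - 513/(-273 + 98)) - 1*293514 = (⅓)*26*(1 - 513/(-175)) - 293514 = (⅓)*26*(1 - 513*(-1/175)) - 293514 = (⅓)*26*(1 + 513/175) - 293514 = (⅓)*26*(688/175) - 293514 = 17888/525 - 293514 = -154076962/525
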